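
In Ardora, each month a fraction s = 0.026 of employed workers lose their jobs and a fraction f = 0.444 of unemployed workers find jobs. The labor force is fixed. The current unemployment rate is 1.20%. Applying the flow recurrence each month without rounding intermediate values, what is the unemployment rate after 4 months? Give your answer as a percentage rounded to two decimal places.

With a fixed labor force, u_{t+1} = u_t + s·(1−u_t) − f·u_t = u_t·(1−s−f) + s.
Here 1−s−f = 0.530 and s = 0.026.
u_1 = 0.012000 × 0.530 + 0.026 = 0.032360.
u_2 = 0.032360 × 0.530 + 0.026 = 0.043151.
u_3 = 0.043151 × 0.530 + 0.026 = 0.048870.
u_4 = 0.048870 × 0.530 + 0.026 = 0.051901.

Unemployment rate after four months ≈ 5.19%.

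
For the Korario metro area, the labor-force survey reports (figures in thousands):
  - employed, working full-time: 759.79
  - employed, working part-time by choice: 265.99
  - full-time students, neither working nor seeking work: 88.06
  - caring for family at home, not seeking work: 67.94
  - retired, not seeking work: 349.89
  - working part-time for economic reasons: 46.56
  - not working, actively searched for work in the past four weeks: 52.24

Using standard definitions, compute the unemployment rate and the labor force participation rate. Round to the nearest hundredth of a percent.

Employed = 759.79 + 265.99 + 46.56 = 1,072.34 thousand (anyone who worked, including part-time for economic reasons, counts as employed).
Unemployed = 52.24 thousand.
Labor force = 1,072.34 + 52.24 = 1,124.58 thousand.
Not in labor force = 88.06 + 67.94 + 349.89 = 505.89 thousand (those not working and not actively searching are outside the labor force).
Civilian working-age population = 1,124.58 + 505.89 = 1,630.47 thousand.
Unemployment rate = 52.24 / 1,124.58 = 4.65%.
Labor force participation rate = 1,124.58 / 1,630.47 = 68.97%.

Unemployment rate ≈ 4.65%; labor force participation rate ≈ 68.97%.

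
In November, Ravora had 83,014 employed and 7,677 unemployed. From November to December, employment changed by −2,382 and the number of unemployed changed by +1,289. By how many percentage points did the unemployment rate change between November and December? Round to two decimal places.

The unemployment rate changed by +1.54 percentage points.

November: labor force = 83,014 + 7,677 = 90,691; u = 7,677/90,691 = 8.47%.
December: labor force = 80,632 + 8,966 = 89,598; u = 8,966/89,598 = 10.01%.
Change = 10.01% − 8.47% = +1.54 pp.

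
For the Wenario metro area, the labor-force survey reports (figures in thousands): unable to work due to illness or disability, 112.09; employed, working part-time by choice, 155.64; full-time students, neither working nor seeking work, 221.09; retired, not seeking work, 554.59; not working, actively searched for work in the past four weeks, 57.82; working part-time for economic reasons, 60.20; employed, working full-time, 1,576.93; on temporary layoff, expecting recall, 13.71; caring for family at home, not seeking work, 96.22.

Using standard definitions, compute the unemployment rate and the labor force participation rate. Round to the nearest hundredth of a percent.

Employed = 155.64 + 60.20 + 1,576.93 = 1,792.77 thousand (anyone who worked, including part-time for economic reasons, counts as employed).
Unemployed = 57.82 + 13.71 = 71.53 thousand (jobless and actively searching, or on temporary layoff).
Labor force = 1,792.77 + 71.53 = 1,864.30 thousand.
Not in labor force = 112.09 + 221.09 + 554.59 + 96.22 = 983.99 thousand (those not working and not actively searching are outside the labor force).
Civilian working-age population = 1,864.30 + 983.99 = 2,848.29 thousand.
Unemployment rate = 71.53 / 1,864.30 = 3.84%.
Labor force participation rate = 1,864.30 / 2,848.29 = 65.45%.

Unemployment rate ≈ 3.84%; labor force participation rate ≈ 65.45%.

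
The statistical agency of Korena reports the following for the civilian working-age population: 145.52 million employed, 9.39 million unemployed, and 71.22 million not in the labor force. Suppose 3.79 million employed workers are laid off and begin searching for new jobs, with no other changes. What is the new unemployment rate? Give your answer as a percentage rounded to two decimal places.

Initially, labor force = 145.52 + 9.39 = 154.91 million, so u = 9.39/154.91 = 6.06%.
After the change, employed falls and unemployed rises by 3.79; labor force unchanged → E = 141.73, U = 13.18, labor force = 154.91 million.
New unemployment rate = 13.18 / 154.91 = 8.51%.

New unemployment rate ≈ 8.51%.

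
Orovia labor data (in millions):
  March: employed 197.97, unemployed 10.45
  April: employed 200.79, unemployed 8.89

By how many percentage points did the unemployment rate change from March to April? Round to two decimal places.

March: labor force = 197.97 + 10.45 = 208.42; u = 10.45/208.42 = 5.01%.
April: labor force = 200.79 + 8.89 = 209.68; u = 8.89/209.68 = 4.24%.
Change = 4.24% − 5.01% = −0.77 pp.

The unemployment rate changed by −0.77 percentage points.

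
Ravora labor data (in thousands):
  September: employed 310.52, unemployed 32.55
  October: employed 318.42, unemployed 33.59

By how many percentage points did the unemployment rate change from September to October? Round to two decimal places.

The unemployment rate changed by +0.05 percentage points.

September: labor force = 310.52 + 32.55 = 343.07; u = 32.55/343.07 = 9.49%.
October: labor force = 318.42 + 33.59 = 352.01; u = 33.59/352.01 = 9.54%.
Change = 9.54% − 9.49% = +0.05 pp.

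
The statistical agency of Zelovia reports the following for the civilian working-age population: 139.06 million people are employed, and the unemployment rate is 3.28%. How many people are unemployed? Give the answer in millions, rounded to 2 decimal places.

About 4.72 million are unemployed.

Let U be the number unemployed. The labor force is E + U, and U/(E+U) = 0.0328.
So U = 0.0328 × 139.06 / (1 − 0.0328) = 4.5612 / 0.9672 ≈ 4.72 million.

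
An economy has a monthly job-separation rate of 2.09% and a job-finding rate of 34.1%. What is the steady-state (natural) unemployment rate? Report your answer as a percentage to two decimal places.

Steady-state unemployment rate ≈ 5.78%.

At steady state the flows balance: s·E = f·U, so U/(E+U) = s/(s+f).
u* = 2.09 / (2.09 + 34.1) = 2.09 / 36.19 = 5.78%.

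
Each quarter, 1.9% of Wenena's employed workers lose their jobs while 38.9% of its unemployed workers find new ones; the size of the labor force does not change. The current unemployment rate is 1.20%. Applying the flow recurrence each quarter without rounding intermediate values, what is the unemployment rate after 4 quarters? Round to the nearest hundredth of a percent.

Unemployment rate after four quarters ≈ 4.23%.

With a fixed labor force, u_{t+1} = u_t + s·(1−u_t) − f·u_t = u_t·(1−s−f) + s.
Here 1−s−f = 0.592 and s = 0.019.
u_1 = 0.012000 × 0.592 + 0.019 = 0.026104.
u_2 = 0.026104 × 0.592 + 0.019 = 0.034454.
u_3 = 0.034454 × 0.592 + 0.019 = 0.039397.
u_4 = 0.039397 × 0.592 + 0.019 = 0.042323.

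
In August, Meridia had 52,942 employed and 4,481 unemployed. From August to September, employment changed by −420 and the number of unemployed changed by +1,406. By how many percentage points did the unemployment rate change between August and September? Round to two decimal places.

The unemployment rate changed by +2.28 percentage points.

August: labor force = 52,942 + 4,481 = 57,423; u = 4,481/57,423 = 7.80%.
September: labor force = 52,522 + 5,887 = 58,409; u = 5,887/58,409 = 10.08%.
Change = 10.08% − 7.80% = +2.28 pp.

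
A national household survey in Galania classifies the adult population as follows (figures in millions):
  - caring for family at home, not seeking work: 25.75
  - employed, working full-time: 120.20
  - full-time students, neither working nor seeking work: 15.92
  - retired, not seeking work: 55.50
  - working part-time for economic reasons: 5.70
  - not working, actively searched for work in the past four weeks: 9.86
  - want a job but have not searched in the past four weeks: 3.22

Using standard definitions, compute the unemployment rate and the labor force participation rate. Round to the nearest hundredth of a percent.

Employed = 120.20 + 5.70 = 125.90 million (anyone who worked, including part-time for economic reasons, counts as employed).
Unemployed = 9.86 million.
Labor force = 125.90 + 9.86 = 135.76 million.
Not in labor force = 25.75 + 15.92 + 55.50 + 3.22 = 100.39 million (those not working and not actively searching are outside the labor force — including those who want a job but have given up searching).
Civilian working-age population = 135.76 + 100.39 = 236.15 million.
Unemployment rate = 9.86 / 135.76 = 7.26%.
Labor force participation rate = 135.76 / 236.15 = 57.49%.

Unemployment rate ≈ 7.26%; labor force participation rate ≈ 57.49%.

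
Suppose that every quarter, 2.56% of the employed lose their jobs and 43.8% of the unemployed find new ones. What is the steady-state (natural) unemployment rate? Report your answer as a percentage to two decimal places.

At steady state the flows balance: s·E = f·U, so U/(E+U) = s/(s+f).
u* = 2.56 / (2.56 + 43.8) = 2.56 / 46.36 = 5.52%.

Steady-state unemployment rate ≈ 5.52%.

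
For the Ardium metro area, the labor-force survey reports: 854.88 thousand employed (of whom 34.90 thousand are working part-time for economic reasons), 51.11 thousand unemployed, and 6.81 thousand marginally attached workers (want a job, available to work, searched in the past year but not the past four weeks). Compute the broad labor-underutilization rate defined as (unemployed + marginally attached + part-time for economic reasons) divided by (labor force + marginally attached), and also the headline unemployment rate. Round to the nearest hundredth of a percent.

Broad underutilization rate ≈ 10.17%; headline unemployment rate ≈ 5.64%.

Labor force = 854.88 + 51.11 = 905.99 thousand.
Numerator = 51.11 + 6.81 + 34.90 = 92.82 thousand.
Denominator = 905.99 + 6.81 = 912.80 thousand.
Broad rate = 92.82 / 912.80 = 10.17%.
Headline unemployment rate = 51.11 / 905.99 = 5.64%.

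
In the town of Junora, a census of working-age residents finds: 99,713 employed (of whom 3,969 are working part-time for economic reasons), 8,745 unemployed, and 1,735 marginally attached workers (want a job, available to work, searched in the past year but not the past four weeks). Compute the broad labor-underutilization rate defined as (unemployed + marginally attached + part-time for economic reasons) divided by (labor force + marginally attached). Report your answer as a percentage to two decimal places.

Broad underutilization rate ≈ 13.11%.

Labor force = 99,713 + 8,745 = 108,458.
Numerator = 8,745 + 1,735 + 3,969 = 14,449.
Denominator = 108,458 + 1,735 = 110,193.
Broad rate = 14,449 / 110,193 = 13.11%.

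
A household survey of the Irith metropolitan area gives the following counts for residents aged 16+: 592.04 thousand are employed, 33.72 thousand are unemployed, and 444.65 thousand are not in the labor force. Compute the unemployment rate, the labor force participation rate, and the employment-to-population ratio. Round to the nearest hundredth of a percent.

Labor force = employed + unemployed = 592.04 + 33.72 = 625.76 thousand.
Working-age population = 625.76 + 444.65 = 1,070.41 thousand.
Unemployment rate = 33.72 / 625.76 = 5.39%.
Labor force participation rate = 625.76 / 1,070.41 = 58.46%.
Employment-population ratio = 592.04 / 1,070.41 = 55.31%.

Unemployment rate ≈ 5.39%; labor force participation rate ≈ 58.46%; employment-population ratio ≈ 55.31%.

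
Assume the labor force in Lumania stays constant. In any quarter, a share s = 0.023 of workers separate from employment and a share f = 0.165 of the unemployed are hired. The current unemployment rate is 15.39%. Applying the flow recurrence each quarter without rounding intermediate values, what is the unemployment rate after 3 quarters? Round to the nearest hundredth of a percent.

With a fixed labor force, u_{t+1} = u_t + s·(1−u_t) − f·u_t = u_t·(1−s−f) + s.
Here 1−s−f = 0.812 and s = 0.023.
u_1 = 0.153900 × 0.812 + 0.023 = 0.147967.
u_2 = 0.147967 × 0.812 + 0.023 = 0.143149.
u_3 = 0.143149 × 0.812 + 0.023 = 0.139237.

Unemployment rate after three quarters ≈ 13.92%.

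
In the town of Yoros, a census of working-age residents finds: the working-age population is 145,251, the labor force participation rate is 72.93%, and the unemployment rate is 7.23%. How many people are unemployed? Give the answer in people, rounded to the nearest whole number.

About 7,659 are unemployed.

Labor force = 0.7293 × 145,251 = 105,932.
Unemployed = 0.0723 × 105,932 ≈ 7,659.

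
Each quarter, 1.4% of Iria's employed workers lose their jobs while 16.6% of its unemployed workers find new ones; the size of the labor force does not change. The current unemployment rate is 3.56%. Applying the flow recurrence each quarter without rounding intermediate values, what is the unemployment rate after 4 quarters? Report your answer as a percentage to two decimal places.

With a fixed labor force, u_{t+1} = u_t + s·(1−u_t) − f·u_t = u_t·(1−s−f) + s.
Here 1−s−f = 0.820 and s = 0.014.
u_1 = 0.035600 × 0.820 + 0.014 = 0.043192.
u_2 = 0.043192 × 0.820 + 0.014 = 0.049417.
u_3 = 0.049417 × 0.820 + 0.014 = 0.054522.
u_4 = 0.054522 × 0.820 + 0.014 = 0.058708.

Unemployment rate after four quarters ≈ 5.87%.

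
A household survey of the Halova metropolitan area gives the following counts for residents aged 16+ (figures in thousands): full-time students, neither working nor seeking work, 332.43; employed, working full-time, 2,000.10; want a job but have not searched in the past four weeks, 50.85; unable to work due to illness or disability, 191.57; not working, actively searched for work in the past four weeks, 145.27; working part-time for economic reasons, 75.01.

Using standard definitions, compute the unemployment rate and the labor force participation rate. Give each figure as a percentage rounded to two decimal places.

Unemployment rate ≈ 6.54%; labor force participation rate ≈ 79.43%.

Employed = 2,000.10 + 75.01 = 2,075.11 thousand (anyone who worked, including part-time for economic reasons, counts as employed).
Unemployed = 145.27 thousand.
Labor force = 2,075.11 + 145.27 = 2,220.38 thousand.
Not in labor force = 332.43 + 50.85 + 191.57 = 574.85 thousand (those not working and not actively searching are outside the labor force — including those who want a job but have given up searching).
Civilian working-age population = 2,220.38 + 574.85 = 2,795.23 thousand.
Unemployment rate = 145.27 / 2,220.38 = 6.54%.
Labor force participation rate = 2,220.38 / 2,795.23 = 79.43%.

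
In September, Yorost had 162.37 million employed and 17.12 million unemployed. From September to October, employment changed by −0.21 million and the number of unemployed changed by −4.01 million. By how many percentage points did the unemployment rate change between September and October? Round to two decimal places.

The unemployment rate changed by −2.06 percentage points.

September: labor force = 162.37 + 17.12 = 179.49; u = 17.12/179.49 = 9.54%.
October: labor force = 162.16 + 13.11 = 175.27; u = 13.11/175.27 = 7.48%.
Change = 7.48% − 9.54% = −2.06 pp.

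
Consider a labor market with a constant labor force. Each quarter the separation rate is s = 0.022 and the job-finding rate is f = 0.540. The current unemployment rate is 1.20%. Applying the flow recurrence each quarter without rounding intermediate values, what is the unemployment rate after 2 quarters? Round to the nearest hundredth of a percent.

Unemployment rate after two quarters ≈ 3.39%.

With a fixed labor force, u_{t+1} = u_t + s·(1−u_t) − f·u_t = u_t·(1−s−f) + s.
Here 1−s−f = 0.438 and s = 0.022.
u_1 = 0.012000 × 0.438 + 0.022 = 0.027256.
u_2 = 0.027256 × 0.438 + 0.022 = 0.033938.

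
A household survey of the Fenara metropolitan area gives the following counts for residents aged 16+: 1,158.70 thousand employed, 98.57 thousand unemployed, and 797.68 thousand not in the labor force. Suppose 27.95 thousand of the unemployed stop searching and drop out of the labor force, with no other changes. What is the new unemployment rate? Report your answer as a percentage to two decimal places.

New unemployment rate ≈ 5.74%.

Initially, labor force = 1,158.70 + 98.57 = 1,257.27 thousand, so u = 98.57/1,257.27 = 7.84%.
After the change, unemployed and labor force both fall by 27.95 → E = 1,158.70, U = 70.62, labor force = 1,229.32 thousand.
New unemployment rate = 70.62 / 1,229.32 = 5.74%.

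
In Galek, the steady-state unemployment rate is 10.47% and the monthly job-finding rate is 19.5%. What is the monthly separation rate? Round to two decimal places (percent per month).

From u* = s/(s+f): s = u·f/(1−u).
s = 0.1047 × 19.5 / (1 − 0.1047) = 2.0417 / 0.8953 ≈ 2.28% per month.

Separation rate ≈ 2.28% per month.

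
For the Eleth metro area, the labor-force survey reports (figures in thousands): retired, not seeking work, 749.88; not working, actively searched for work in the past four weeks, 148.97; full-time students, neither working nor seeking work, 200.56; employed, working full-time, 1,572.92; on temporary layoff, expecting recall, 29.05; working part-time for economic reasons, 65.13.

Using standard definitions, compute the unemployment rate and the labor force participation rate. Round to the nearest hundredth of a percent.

Employed = 1,572.92 + 65.13 = 1,638.05 thousand (anyone who worked, including part-time for economic reasons, counts as employed).
Unemployed = 148.97 + 29.05 = 178.02 thousand (jobless and actively searching, or on temporary layoff).
Labor force = 1,638.05 + 178.02 = 1,816.07 thousand.
Not in labor force = 749.88 + 200.56 = 950.44 thousand (those not working and not actively searching are outside the labor force).
Civilian working-age population = 1,816.07 + 950.44 = 2,766.51 thousand.
Unemployment rate = 178.02 / 1,816.07 = 9.80%.
Labor force participation rate = 1,816.07 / 2,766.51 = 65.64%.

Unemployment rate ≈ 9.80%; labor force participation rate ≈ 65.64%.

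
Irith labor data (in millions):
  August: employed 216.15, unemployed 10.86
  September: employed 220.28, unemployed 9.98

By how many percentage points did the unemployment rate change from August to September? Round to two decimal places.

The unemployment rate changed by −0.45 percentage points.

August: labor force = 216.15 + 10.86 = 227.01; u = 10.86/227.01 = 4.78%.
September: labor force = 220.28 + 9.98 = 230.26; u = 9.98/230.26 = 4.33%.
Change = 4.33% − 4.78% = −0.45 pp.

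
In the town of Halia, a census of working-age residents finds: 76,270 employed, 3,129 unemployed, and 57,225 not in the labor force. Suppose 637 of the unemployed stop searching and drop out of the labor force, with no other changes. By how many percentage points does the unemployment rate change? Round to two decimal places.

Initially, labor force = 76,270 + 3,129 = 79,399, so u = 3,129/79,399 = 3.94%.
After the change, unemployed and labor force both fall by 637 → E = 76,270, U = 2,492, labor force = 78,762.
New unemployment rate = 2,492 / 78,762 = 3.16%.
Change = 3.16% − 3.94% = −0.78 percentage points.

The unemployment rate changes by −0.78 percentage points.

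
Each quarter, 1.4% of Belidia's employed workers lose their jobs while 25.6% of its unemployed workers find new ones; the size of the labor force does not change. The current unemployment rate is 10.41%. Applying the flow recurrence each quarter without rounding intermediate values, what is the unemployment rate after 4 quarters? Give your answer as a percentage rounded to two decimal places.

Unemployment rate after four quarters ≈ 6.67%.

With a fixed labor force, u_{t+1} = u_t + s·(1−u_t) − f·u_t = u_t·(1−s−f) + s.
Here 1−s−f = 0.730 and s = 0.014.
u_1 = 0.104100 × 0.730 + 0.014 = 0.089993.
u_2 = 0.089993 × 0.730 + 0.014 = 0.079695.
u_3 = 0.079695 × 0.730 + 0.014 = 0.072177.
u_4 = 0.072177 × 0.730 + 0.014 = 0.066689.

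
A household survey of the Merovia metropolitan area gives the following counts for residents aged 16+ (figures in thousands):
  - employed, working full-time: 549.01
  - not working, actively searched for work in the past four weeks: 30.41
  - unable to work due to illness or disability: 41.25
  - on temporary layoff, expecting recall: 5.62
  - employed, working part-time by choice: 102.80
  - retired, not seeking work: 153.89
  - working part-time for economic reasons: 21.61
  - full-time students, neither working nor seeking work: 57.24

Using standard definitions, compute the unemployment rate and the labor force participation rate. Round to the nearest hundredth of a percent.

Employed = 549.01 + 102.80 + 21.61 = 673.42 thousand (anyone who worked, including part-time for economic reasons, counts as employed).
Unemployed = 30.41 + 5.62 = 36.03 thousand (jobless and actively searching, or on temporary layoff).
Labor force = 673.42 + 36.03 = 709.45 thousand.
Not in labor force = 41.25 + 153.89 + 57.24 = 252.38 thousand (those not working and not actively searching are outside the labor force).
Civilian working-age population = 709.45 + 252.38 = 961.83 thousand.
Unemployment rate = 36.03 / 709.45 = 5.08%.
Labor force participation rate = 709.45 / 961.83 = 73.76%.

Unemployment rate ≈ 5.08%; labor force participation rate ≈ 73.76%.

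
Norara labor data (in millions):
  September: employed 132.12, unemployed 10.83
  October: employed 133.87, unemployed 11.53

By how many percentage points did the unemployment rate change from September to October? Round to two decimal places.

The unemployment rate changed by +0.35 percentage points.

September: labor force = 132.12 + 10.83 = 142.95; u = 10.83/142.95 = 7.58%.
October: labor force = 133.87 + 11.53 = 145.40; u = 11.53/145.40 = 7.93%.
Change = 7.93% − 7.58% = +0.35 pp.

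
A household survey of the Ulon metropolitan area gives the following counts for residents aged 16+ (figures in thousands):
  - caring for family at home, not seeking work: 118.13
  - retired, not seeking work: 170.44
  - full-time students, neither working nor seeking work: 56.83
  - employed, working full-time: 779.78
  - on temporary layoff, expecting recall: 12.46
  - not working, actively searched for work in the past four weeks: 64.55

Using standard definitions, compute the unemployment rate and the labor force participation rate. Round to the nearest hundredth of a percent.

Unemployment rate ≈ 8.99%; labor force participation rate ≈ 71.27%.

Employed = 779.78 thousand.
Unemployed = 12.46 + 64.55 = 77.01 thousand (jobless and actively searching, or on temporary layoff).
Labor force = 779.78 + 77.01 = 856.79 thousand.
Not in labor force = 118.13 + 170.44 + 56.83 = 345.40 thousand (those not working and not actively searching are outside the labor force).
Civilian working-age population = 856.79 + 345.40 = 1,202.19 thousand.
Unemployment rate = 77.01 / 856.79 = 8.99%.
Labor force participation rate = 856.79 / 1,202.19 = 71.27%.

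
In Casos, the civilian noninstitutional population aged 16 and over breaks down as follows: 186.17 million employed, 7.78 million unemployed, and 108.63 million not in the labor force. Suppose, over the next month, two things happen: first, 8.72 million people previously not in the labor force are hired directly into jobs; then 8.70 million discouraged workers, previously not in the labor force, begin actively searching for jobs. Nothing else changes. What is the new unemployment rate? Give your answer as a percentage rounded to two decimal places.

Initially, labor force = 186.17 + 7.78 = 193.95 million, so u = 7.78/193.95 = 4.01%.
After the first change, employed and labor force both rise by 8.72; unemployed unchanged → E = 194.89, U = 7.78, labor force = 202.67 million.
After the second change, unemployed and labor force both rise by 8.70 → E = 194.89, U = 16.48, labor force = 211.37 million.
New unemployment rate = 16.48 / 211.37 = 7.80%.

New unemployment rate ≈ 7.80%.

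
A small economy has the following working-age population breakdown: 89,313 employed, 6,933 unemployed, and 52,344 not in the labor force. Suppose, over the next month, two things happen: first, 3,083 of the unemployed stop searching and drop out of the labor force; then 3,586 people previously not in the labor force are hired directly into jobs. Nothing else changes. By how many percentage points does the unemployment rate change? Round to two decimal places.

Initially, labor force = 89,313 + 6,933 = 96,246, so u = 6,933/96,246 = 7.20%.
After the first change, unemployed and labor force both fall by 3,083 → E = 89,313, U = 3,850, labor force = 93,163.
After the second change, employed and labor force both rise by 3,586; unemployed unchanged → E = 92,899, U = 3,850, labor force = 96,749.
New unemployment rate = 3,850 / 96,749 = 3.98%.
Change = 3.98% − 7.20% = −3.22 percentage points.

The unemployment rate changes by −3.22 percentage points.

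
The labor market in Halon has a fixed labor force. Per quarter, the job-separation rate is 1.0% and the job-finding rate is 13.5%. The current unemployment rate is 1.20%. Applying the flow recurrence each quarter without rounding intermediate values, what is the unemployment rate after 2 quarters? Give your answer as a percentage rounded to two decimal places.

With a fixed labor force, u_{t+1} = u_t + s·(1−u_t) − f·u_t = u_t·(1−s−f) + s.
Here 1−s−f = 0.855 and s = 0.010.
u_1 = 0.012000 × 0.855 + 0.010 = 0.020260.
u_2 = 0.020260 × 0.855 + 0.010 = 0.027322.

Unemployment rate after two quarters ≈ 2.73%.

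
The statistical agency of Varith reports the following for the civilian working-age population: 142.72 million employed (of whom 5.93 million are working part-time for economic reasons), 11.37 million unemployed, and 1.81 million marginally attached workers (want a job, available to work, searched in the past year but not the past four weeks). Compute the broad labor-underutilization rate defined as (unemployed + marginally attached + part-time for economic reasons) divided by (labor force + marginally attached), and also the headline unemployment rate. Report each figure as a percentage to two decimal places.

Labor force = 142.72 + 11.37 = 154.09 million.
Numerator = 11.37 + 1.81 + 5.93 = 19.11 million.
Denominator = 154.09 + 1.81 = 155.90 million.
Broad rate = 19.11 / 155.90 = 12.26%.
Headline unemployment rate = 11.37 / 154.09 = 7.38%.

Broad underutilization rate ≈ 12.26%; headline unemployment rate ≈ 7.38%.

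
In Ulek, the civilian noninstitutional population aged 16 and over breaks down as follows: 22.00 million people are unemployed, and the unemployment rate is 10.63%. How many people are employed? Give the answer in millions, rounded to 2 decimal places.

Labor force = U / u = 22.00 / 0.1063 ≈ 206.96 million.
Employed = labor force − unemployed = 206.96 − 22.00 = 184.96 million.

About 184.96 million are employed.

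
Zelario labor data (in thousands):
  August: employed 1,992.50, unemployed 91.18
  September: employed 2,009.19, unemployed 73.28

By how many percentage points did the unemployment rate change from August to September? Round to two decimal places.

The unemployment rate changed by −0.86 percentage points.

August: labor force = 1,992.50 + 91.18 = 2,083.68; u = 91.18/2,083.68 = 4.38%.
September: labor force = 2,009.19 + 73.28 = 2,082.47; u = 73.28/2,082.47 = 3.52%.
Change = 3.52% − 4.38% = −0.86 pp.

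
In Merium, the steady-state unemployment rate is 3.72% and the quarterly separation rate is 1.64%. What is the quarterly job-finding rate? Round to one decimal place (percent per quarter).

Job-finding rate ≈ 42.4% per quarter.

From u* = s/(s+f): f = s·(1−u)/u.
f = 1.64 × (1 − 0.0372) / 0.0372 = 1.5790 / 0.0372 ≈ 42.4% per quarter.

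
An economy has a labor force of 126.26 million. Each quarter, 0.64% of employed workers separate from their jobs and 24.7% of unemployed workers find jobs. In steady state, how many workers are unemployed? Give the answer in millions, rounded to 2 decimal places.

About 3.19 million are unemployed in steady state.

Steady-state unemployment rate u* = s/(s+f) = 0.64/(0.64+24.7) = 0.025257.
Unemployed = u* × labor force = 0.025257 × 126.26 ≈ 3.19 million.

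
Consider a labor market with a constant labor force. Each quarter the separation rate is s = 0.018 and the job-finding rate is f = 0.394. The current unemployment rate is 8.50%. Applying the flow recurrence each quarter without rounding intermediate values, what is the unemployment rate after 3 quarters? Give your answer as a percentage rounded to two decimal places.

Unemployment rate after three quarters ≈ 5.21%.

With a fixed labor force, u_{t+1} = u_t + s·(1−u_t) − f·u_t = u_t·(1−s−f) + s.
Here 1−s−f = 0.588 and s = 0.018.
u_1 = 0.085000 × 0.588 + 0.018 = 0.067980.
u_2 = 0.067980 × 0.588 + 0.018 = 0.057972.
u_3 = 0.057972 × 0.588 + 0.018 = 0.052088.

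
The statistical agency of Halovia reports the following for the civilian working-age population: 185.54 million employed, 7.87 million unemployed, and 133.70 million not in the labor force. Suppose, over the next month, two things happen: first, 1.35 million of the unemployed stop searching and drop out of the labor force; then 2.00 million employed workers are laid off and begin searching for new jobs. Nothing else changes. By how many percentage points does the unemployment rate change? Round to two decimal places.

The unemployment rate changes by +0.37 percentage points.

Initially, labor force = 185.54 + 7.87 = 193.41 million, so u = 7.87/193.41 = 4.07%.
After the first change, unemployed and labor force both fall by 1.35 → E = 185.54, U = 6.52, labor force = 192.06 million.
After the second change, employed falls and unemployed rises by 2.00; labor force unchanged → E = 183.54, U = 8.52, labor force = 192.06 million.
New unemployment rate = 8.52 / 192.06 = 4.44%.
Change = 4.44% − 4.07% = +0.37 percentage points.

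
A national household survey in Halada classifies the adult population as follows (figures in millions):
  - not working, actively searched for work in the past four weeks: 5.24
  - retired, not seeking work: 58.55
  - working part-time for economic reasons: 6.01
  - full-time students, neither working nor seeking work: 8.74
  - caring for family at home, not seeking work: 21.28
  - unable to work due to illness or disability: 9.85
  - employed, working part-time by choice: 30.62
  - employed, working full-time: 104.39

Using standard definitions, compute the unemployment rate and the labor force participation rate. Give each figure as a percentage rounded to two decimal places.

Employed = 6.01 + 30.62 + 104.39 = 141.02 million (anyone who worked, including part-time for economic reasons, counts as employed).
Unemployed = 5.24 million.
Labor force = 141.02 + 5.24 = 146.26 million.
Not in labor force = 58.55 + 8.74 + 21.28 + 9.85 = 98.42 million (those not working and not actively searching are outside the labor force).
Civilian working-age population = 146.26 + 98.42 = 244.68 million.
Unemployment rate = 5.24 / 146.26 = 3.58%.
Labor force participation rate = 146.26 / 244.68 = 59.78%.

Unemployment rate ≈ 3.58%; labor force participation rate ≈ 59.78%.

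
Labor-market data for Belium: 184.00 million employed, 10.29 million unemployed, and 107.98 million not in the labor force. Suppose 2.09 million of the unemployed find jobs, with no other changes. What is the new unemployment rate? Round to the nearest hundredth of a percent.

Initially, labor force = 184.00 + 10.29 = 194.29 million, so u = 10.29/194.29 = 5.30%.
After the change, unemployed falls and employed rises by 2.09; labor force unchanged → E = 186.09, U = 8.20, labor force = 194.29 million.
New unemployment rate = 8.20 / 194.29 = 4.22%.

New unemployment rate ≈ 4.22%.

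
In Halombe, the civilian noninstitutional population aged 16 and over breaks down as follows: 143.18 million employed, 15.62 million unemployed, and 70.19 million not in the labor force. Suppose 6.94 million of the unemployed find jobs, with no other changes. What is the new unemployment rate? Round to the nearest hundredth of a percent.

New unemployment rate ≈ 5.47%.

Initially, labor force = 143.18 + 15.62 = 158.80 million, so u = 15.62/158.80 = 9.84%.
After the change, unemployed falls and employed rises by 6.94; labor force unchanged → E = 150.12, U = 8.68, labor force = 158.80 million.
New unemployment rate = 8.68 / 158.80 = 5.47%.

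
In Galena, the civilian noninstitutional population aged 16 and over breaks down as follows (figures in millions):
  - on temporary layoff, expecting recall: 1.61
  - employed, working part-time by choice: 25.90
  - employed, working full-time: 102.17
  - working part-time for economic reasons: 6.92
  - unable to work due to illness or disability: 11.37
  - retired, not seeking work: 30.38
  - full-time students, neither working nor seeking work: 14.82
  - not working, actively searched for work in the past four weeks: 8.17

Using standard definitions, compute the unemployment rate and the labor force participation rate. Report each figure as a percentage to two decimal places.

Employed = 25.90 + 102.17 + 6.92 = 134.99 million (anyone who worked, including part-time for economic reasons, counts as employed).
Unemployed = 1.61 + 8.17 = 9.78 million (jobless and actively searching, or on temporary layoff).
Labor force = 134.99 + 9.78 = 144.77 million.
Not in labor force = 11.37 + 30.38 + 14.82 = 56.57 million (those not working and not actively searching are outside the labor force).
Civilian working-age population = 144.77 + 56.57 = 201.34 million.
Unemployment rate = 9.78 / 144.77 = 6.76%.
Labor force participation rate = 144.77 / 201.34 = 71.90%.

Unemployment rate ≈ 6.76%; labor force participation rate ≈ 71.90%.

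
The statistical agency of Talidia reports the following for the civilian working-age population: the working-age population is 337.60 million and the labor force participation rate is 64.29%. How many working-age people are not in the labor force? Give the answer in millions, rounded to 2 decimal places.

Share not in the labor force = 1 − 0.6429 = 0.3571.
Not in labor force = 0.3571 × 337.60 ≈ 120.56 million.

About 120.56 million are not in the labor force.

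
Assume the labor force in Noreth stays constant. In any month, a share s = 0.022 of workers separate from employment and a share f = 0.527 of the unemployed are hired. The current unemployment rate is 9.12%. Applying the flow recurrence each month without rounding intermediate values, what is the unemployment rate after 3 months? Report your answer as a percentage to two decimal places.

Unemployment rate after three months ≈ 4.48%.

With a fixed labor force, u_{t+1} = u_t + s·(1−u_t) − f·u_t = u_t·(1−s−f) + s.
Here 1−s−f = 0.451 and s = 0.022.
u_1 = 0.091200 × 0.451 + 0.022 = 0.063131.
u_2 = 0.063131 × 0.451 + 0.022 = 0.050472.
u_3 = 0.050472 × 0.451 + 0.022 = 0.044763.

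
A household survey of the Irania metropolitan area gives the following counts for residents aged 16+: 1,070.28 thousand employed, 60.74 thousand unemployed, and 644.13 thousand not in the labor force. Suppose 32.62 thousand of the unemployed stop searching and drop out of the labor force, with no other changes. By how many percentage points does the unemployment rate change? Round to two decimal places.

Initially, labor force = 1,070.28 + 60.74 = 1,131.02 thousand, so u = 60.74/1,131.02 = 5.37%.
After the change, unemployed and labor force both fall by 32.62 → E = 1,070.28, U = 28.12, labor force = 1,098.40 thousand.
New unemployment rate = 28.12 / 1,098.40 = 2.56%.
Change = 2.56% − 5.37% = −2.81 percentage points.

The unemployment rate changes by −2.81 percentage points.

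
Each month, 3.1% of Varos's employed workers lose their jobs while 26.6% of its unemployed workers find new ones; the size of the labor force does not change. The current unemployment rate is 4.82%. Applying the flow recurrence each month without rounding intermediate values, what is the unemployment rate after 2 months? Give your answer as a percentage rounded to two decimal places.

With a fixed labor force, u_{t+1} = u_t + s·(1−u_t) − f·u_t = u_t·(1−s−f) + s.
Here 1−s−f = 0.703 and s = 0.031.
u_1 = 0.048200 × 0.703 + 0.031 = 0.064885.
u_2 = 0.064885 × 0.703 + 0.031 = 0.076614.

Unemployment rate after two months ≈ 7.66%.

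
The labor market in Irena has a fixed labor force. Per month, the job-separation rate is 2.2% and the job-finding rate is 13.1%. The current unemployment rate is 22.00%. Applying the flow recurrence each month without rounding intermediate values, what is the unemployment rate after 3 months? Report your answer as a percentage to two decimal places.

Unemployment rate after three months ≈ 19.01%.

With a fixed labor force, u_{t+1} = u_t + s·(1−u_t) − f·u_t = u_t·(1−s−f) + s.
Here 1−s−f = 0.847 and s = 0.022.
u_1 = 0.220000 × 0.847 + 0.022 = 0.208340.
u_2 = 0.208340 × 0.847 + 0.022 = 0.198464.
u_3 = 0.198464 × 0.847 + 0.022 = 0.190099.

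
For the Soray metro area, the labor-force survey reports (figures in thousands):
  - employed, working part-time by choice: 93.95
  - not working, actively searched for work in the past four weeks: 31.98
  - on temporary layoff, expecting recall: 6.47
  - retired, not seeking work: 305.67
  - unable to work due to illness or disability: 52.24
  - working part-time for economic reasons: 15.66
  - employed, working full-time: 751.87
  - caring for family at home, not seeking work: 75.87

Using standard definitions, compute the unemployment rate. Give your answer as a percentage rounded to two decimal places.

Employed = 93.95 + 15.66 + 751.87 = 861.48 thousand (anyone who worked, including part-time for economic reasons, counts as employed).
Unemployed = 31.98 + 6.47 = 38.45 thousand (jobless and actively searching, or on temporary layoff).
Labor force = 861.48 + 38.45 = 899.93 thousand.
Unemployment rate = 38.45 / 899.93 = 4.27%.

Unemployment rate ≈ 4.27%.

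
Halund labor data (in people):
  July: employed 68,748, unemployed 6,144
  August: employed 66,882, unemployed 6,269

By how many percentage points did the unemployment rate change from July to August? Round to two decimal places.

The unemployment rate changed by +0.37 percentage points.

July: labor force = 68,748 + 6,144 = 74,892; u = 6,144/74,892 = 8.20%.
August: labor force = 66,882 + 6,269 = 73,151; u = 6,269/73,151 = 8.57%.
Change = 8.57% − 8.20% = +0.37 pp.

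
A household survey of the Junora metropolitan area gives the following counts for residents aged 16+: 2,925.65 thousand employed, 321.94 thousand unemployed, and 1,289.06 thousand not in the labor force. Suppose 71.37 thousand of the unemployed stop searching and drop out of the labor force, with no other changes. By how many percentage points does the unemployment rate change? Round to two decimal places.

Initially, labor force = 2,925.65 + 321.94 = 3,247.59 thousand, so u = 321.94/3,247.59 = 9.91%.
After the change, unemployed and labor force both fall by 71.37 → E = 2,925.65, U = 250.57, labor force = 3,176.22 thousand.
New unemployment rate = 250.57 / 3,176.22 = 7.89%.
Change = 7.89% − 9.91% = −2.02 percentage points.

The unemployment rate changes by −2.02 percentage points.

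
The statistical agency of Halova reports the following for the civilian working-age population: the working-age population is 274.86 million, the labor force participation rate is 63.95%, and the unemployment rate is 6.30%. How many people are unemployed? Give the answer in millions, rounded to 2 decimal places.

About 11.07 million are unemployed.

Labor force = 0.6395 × 274.86 = 175.77 million.
Unemployed = 0.0630 × 175.77 ≈ 11.07 million.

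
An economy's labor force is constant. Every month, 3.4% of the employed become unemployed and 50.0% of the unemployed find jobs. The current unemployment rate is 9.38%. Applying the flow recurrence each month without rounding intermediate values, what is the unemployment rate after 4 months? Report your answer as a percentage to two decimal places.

Unemployment rate after four months ≈ 6.51%.

With a fixed labor force, u_{t+1} = u_t + s·(1−u_t) − f·u_t = u_t·(1−s−f) + s.
Here 1−s−f = 0.466 and s = 0.034.
u_1 = 0.093800 × 0.466 + 0.034 = 0.077711.
u_2 = 0.077711 × 0.466 + 0.034 = 0.070213.
u_3 = 0.070213 × 0.466 + 0.034 = 0.066719.
u_4 = 0.066719 × 0.466 + 0.034 = 0.065091.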